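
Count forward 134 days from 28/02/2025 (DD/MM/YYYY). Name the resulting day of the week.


Start: 2025-02-28 (Friday)
Step 1 - find target date: add 134 days
  2025-02-28 + 134 days = 2025-07-12
Step 2 - day of week:
  134 mod 7 = 1
  Friday + 1 days -> Saturday
Result: Saturday (2025-07-12)

Saturday


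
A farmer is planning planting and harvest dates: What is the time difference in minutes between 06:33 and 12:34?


Start time: 06:33 = 393 minutes from midnight
End time: 12:34 = 754 minutes from midnight
Difference: 754 - 393 = 361 minutes
That is 6 hours and 1 minutes

361


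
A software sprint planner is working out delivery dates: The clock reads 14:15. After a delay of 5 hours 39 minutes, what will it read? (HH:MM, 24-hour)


Start time: 14:15
Adding: 5 hours 39 minutes
Minutes: 15 + 39 = 54
Hours: 14 + 5 + 0 = 19
Result: 19:54

19:54


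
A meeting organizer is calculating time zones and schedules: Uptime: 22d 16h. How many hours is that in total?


Days: 22
Extra hours: 16
Hours per day: 24
Days to hours: 22 x 24 = 528
Total: 528 + 16 = 544

544


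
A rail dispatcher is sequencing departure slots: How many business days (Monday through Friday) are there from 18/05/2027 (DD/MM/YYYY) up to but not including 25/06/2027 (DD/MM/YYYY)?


Start: 2027-05-18 (Tuesday)
End (exclusive): 2027-06-25 (Friday)
Total calendar days: 38
Full weeks: 38 // 7 = 5 -> 25 weekdays
Remaining 3 days starting on Tuesday:
  Tue(w), Wed(w), Thu(w) -> 3 weekdays
Total business days: 25 + 3 = 28

28


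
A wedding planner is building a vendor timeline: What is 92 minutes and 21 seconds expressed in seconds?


Minutes: 92
Extra seconds: 21
Seconds per minute: 60
Minutes to seconds: 92 x 60 = 5520
Total: 5520 + 21 = 5541

5541


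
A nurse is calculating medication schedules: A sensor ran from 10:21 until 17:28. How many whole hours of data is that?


Start: 10:21
End: 17:28
Hour difference: 17 - 10 = 7 hours
Minute difference: 28 - 21 = 7 minutes
Total minutes: 427
Complete hours: 427 / 60 = 7 (remainder 7)

7


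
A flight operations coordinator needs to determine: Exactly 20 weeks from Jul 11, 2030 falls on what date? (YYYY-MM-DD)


Start: 2030-07-11
Weeks to add: 20
Convert to days: 20 x 7 = 140 days
Add 140 days to 2030-07-11
Result: 2030-11-28

2030-11-28


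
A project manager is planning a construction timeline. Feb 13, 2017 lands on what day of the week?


Date: 2017-02-13
January 1, 2017 is a Sunday
Day of year: 44
Offset from Jan 1: 43 days
43 mod 7 = 1
Result: Monday

Monday


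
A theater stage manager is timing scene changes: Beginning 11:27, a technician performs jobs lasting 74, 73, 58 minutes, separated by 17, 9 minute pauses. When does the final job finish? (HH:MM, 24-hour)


Start: 11:27 = 687 min from midnight
  after task 1 (74 min): 12:41
  after break (17 min): 12:58
  after task 2 (73 min): 14:11
  after break (9 min): 14:20
  after task 3 (58 min): 15:18
Total elapsed: 231 minutes
End time: 15:18

15:18


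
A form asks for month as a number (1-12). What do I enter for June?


Calendar month order:
5. May
6. June <--
7. July
June is month number 6

6


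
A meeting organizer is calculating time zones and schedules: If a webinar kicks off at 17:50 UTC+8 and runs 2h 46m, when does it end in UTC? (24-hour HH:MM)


Start: 17:50 in UTC+8
Step 1 - add duration:
  minutes: 50 + 46 = 96 (carry 1h)
  hours: 17 + 2 + 1 = 20
  end in UTC+8: 20:36
Step 2 - convert UTC+8 -> UTC:
  offset difference: 0 - (8) = -8 hours
  20 + (-8) = 12 -> mod 24 = 12
Result: 12:36 in UTC

12:36


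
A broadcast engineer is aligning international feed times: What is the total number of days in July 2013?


Month: July
Year: 2013
July is a 31-day month
Total: 31 days

31


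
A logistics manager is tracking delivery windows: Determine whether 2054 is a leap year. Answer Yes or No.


Year: 2054
Divisible by 4? 2054 / 4 = 513.5 -> No
Not divisible by 4, so NOT a leap year

No


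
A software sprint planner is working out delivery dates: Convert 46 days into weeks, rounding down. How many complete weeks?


Total days: 46
Days per week: 7
Division: 46 / 7 = 6 remainder 4
Complete weeks: 6
Remaining days: 4

6


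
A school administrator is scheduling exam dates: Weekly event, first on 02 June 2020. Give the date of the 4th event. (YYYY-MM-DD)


First occurrence: 2020-06-02 (occurrence 1)
Each occurrence is 7 days after the previous.
Occurrence 4 is 3 weeks after the first.
3 weeks = 21 days
2020-06-02 + 21 days = 2020-06-23

2020-06-23


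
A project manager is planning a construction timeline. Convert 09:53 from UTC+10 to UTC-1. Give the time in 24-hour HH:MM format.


Local time: 09:53 at UTC+10 (offset 10h)
Target zone: UTC-1 (offset -1h)
Difference: -1 - (10) = -11 hours
Calculation: 9 + (-11) = -2
Wraparound: (-2) mod 24 = 22
Result: 22:53

22:53


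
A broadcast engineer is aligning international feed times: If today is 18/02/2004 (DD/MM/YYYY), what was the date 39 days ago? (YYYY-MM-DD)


Start: 2004-02-18
Subtracting 39 days
Days already passed in February: 18
After going back through February: 21 more days to subtract
January 2004 has 31 days, need 21
Result: 2004-01-10

2004-01-10


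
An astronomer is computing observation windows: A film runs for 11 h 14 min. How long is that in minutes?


Hours: 11
Minutes: 14
Convert hours to minutes: 11 x 60 = 660
Add remaining minutes: 660 + 14 = 674

674


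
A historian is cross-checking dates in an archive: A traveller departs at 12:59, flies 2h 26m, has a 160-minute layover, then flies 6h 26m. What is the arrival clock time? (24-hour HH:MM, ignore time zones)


Depart: 12:59
Leg 1: +146 min -> 15:25
Layover: +160 min -> 18:05
Leg 2: +386 min -> 00:31
Total travel: 692 minutes = 11h 32m
Arrival: 00:31

00:31


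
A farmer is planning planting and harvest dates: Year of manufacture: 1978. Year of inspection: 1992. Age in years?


Birth year: 1978
Current year: 1992
Age = current year - birth year
Age = 1992 - 1978 = 14

14


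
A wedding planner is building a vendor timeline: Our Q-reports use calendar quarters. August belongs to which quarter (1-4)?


Month: August (month 8)
Q1: January-March (months 1-3)
Q2: April-June (months 4-6)
Q3: July-September (months 7-9)
Q4: October-December (months 10-12)
Month 8 falls in Q3

3


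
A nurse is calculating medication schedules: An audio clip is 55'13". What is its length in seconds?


Minutes: 55
Seconds: 13
Convert minutes to seconds: 55 x 60 = 3300
Add remaining seconds: 3300 + 13 = 3313

3313


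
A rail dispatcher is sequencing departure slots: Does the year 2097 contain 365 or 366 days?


Year: 2097
Check leap year rules:
Divisible by 4? No
2097 is not a leap year
Days: 365

365


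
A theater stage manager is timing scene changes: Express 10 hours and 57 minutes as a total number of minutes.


Hours: 10
Extra minutes: 57
Minutes per hour: 60
Hours to minutes: 10 x 60 = 600
Total: 600 + 57 = 657

657


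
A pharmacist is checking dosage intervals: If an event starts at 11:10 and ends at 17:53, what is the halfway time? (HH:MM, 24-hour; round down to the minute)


Start time: 11:10 = 670 minutes from midnight
End time: 17:53 = 1073 minutes from midnight
Sum: 670 + 1073 = 1743
Midpoint: 1743 / 2 = 871 minutes
Convert: 871 / 60 = 14 hours, 31 minutes
Result: 14:31

14:31


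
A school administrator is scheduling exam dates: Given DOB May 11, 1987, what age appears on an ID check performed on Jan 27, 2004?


Birth: 1987-05-11
Reference: 2004-01-27
Year difference: 2004 - 1987 = 17
Has birthday (05-11) occurred by 01-27? No
Birthday not yet reached this year -> subtract 1
Age in full years: 16

16


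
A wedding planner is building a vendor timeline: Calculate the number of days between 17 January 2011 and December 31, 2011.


Start: January 17, 2011
End: December 31, 2011
Days left in January: 14
February: 28
March: 31
April: 30
May: 31
... plus remaining months
Sum of remaining months: 334
Total: 14 + 334 = 348

348


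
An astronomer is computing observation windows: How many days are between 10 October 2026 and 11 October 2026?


Start date: 2026-10-10
End date: 2026-10-11
Oct 2026: +1 days
Total: 1 days

1


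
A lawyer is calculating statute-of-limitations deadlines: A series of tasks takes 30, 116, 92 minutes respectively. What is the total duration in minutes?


Durations: 30, 116, 92
Running sum: 30
+ 116 = 146
+ 92 = 238
Total duration: 238 minutes
That is 3 hours and 58 minutes

238


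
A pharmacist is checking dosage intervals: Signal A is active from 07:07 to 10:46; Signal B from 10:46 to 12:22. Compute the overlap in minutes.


Interval A: [427, 646] minutes from midnight
Interval B: [646, 742] minutes from midnight
Overlap start = max(427, 646) = 646
Overlap end = min(646, 742) = 646
End <= start, so the intervals do not overlap: 0 minutes

0


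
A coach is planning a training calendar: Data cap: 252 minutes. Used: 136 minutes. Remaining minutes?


Total budget: 252 minutes
Time used: 136 minutes
Remaining: 252 - 136 = 116 minutes
Percent used: 54.0%
Percent remaining: 46.0%

116


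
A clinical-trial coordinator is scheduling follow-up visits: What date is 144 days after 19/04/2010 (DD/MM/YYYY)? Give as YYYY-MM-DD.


Start: 2010-04-19
Adding 144 days
Days remaining in April: 11
After April: 133 days still to add
May 2010: 31 days, 102 remaining
June 2010: 30 days, 72 remaining
July 2010: 31 days, 41 remaining
August 2010: 31 days, 10 remaining
Result: 2010-09-10

2010-09-10


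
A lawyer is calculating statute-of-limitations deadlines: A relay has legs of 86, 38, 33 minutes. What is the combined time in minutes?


Durations: 86, 38, 33
Running sum: 86
+ 38 = 124
+ 33 = 157
Total duration: 157 minutes
That is 2 hours and 37 minutes

157


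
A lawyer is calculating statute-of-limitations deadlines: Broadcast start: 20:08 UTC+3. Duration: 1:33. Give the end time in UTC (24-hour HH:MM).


Start: 20:08 in UTC+3
Step 1 - add duration:
  minutes: 8 + 33 = 41
  hours: 20 + 1 + 0 = 21
  end in UTC+3: 21:41
Step 2 - convert UTC+3 -> UTC:
  offset difference: 0 - (3) = -3 hours
  21 + (-3) = 18 -> mod 24 = 18
Result: 18:41 in UTC

18:41


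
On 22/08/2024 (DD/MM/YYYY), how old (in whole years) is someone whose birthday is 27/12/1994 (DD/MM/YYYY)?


Birth: 1994-12-27
Reference: 2024-08-22
Year difference: 2024 - 1994 = 30
Has birthday (12-27) occurred by 08-22? No
Birthday not yet reached this year -> subtract 1
Age in full years: 29

29


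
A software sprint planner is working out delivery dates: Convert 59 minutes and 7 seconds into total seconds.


Minutes: 59
Seconds: 7
Convert minutes to seconds: 59 x 60 = 3540
Add remaining seconds: 3540 + 7 = 3547

3547


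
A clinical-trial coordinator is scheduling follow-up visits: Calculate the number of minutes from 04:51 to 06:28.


Start time: 04:51 = 291 minutes from midnight
End time: 06:28 = 388 minutes from midnight
Difference: 388 - 291 = 97 minutes
That is 1 hours and 37 minutes

97


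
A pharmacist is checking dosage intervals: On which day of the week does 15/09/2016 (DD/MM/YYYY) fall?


Date: 2016-09-15
January 1, 2016 is a Friday
Day of year: 259
Offset from Jan 1: 258 days
258 mod 7 = 6
Result: Thursday

Thursday


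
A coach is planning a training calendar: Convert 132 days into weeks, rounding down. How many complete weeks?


Total days: 132
Days per week: 7
Division: 132 / 7 = 18 remainder 6
Complete weeks: 18
Remaining days: 6

18


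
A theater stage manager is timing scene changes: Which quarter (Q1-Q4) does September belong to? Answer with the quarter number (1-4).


Month: September (month 9)
Q1: January-March (months 1-3)
Q2: April-June (months 4-6)
Q3: July-September (months 7-9)
Q4: October-December (months 10-12)
Month 9 falls in Q3

3


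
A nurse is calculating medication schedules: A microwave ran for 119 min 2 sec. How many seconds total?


Minutes: 119
Extra seconds: 2
Seconds per minute: 60
Minutes to seconds: 119 x 60 = 7140
Total: 7140 + 2 = 7142

7142


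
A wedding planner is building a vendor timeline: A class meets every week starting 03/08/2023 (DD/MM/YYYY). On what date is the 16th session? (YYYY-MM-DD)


First occurrence: 2023-08-03 (occurrence 1)
Each occurrence is 7 days after the previous.
Occurrence 16 is 15 weeks after the first.
15 weeks = 105 days
2023-08-03 + 105 days = 2023-11-16

2023-11-16


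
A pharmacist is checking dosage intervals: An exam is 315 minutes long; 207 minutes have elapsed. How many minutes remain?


Total budget: 315 minutes
Time used: 207 minutes
Remaining: 315 - 207 = 108 minutes
Percent used: 65.7%
Percent remaining: 34.3%

108


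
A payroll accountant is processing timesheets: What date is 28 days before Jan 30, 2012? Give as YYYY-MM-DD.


Start: 2012-01-30
Subtracting 28 days
Days already passed in January: 30
Result: 2012-01-02

2012-01-02


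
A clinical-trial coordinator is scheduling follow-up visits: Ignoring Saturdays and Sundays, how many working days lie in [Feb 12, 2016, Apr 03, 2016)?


Start: 2016-02-12 (Friday)
End (exclusive): 2016-04-03 (Sunday)
Total calendar days: 51
Full weeks: 51 // 7 = 7 -> 35 weekdays
Remaining 2 days starting on Friday:
  Fri(w), Sat(-) -> 1 weekdays
Total business days: 35 + 1 = 36

36


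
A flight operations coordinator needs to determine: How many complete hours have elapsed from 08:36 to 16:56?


Start: 08:36
End: 16:56
Hour difference: 16 - 8 = 8 hours
Minute difference: 56 - 36 = 20 minutes
Total minutes: 500
Complete hours: 500 / 60 = 8 (remainder 20)

8


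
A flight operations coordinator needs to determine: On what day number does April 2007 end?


Month: April
Year: 2007
April is a 30-day month
Total: 30 days

30


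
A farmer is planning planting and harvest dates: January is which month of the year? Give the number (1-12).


Calendar month order:
1. January <--
2. February
January is month number 1

1


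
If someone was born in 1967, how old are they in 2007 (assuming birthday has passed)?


Birth year: 1967
Current year: 2007
Age = current year - birth year
Age = 2007 - 1967 = 40

40


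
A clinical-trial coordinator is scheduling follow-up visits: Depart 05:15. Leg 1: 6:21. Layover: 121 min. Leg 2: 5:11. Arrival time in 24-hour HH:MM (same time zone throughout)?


Depart: 05:15
Leg 1: +381 min -> 11:36
Layover: +121 min -> 13:37
Leg 2: +311 min -> 18:48
Total travel: 813 minutes = 13h 33m
Arrival: 18:48

18:48


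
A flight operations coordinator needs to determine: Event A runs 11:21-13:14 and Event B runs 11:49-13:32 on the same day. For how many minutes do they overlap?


Interval A: [681, 794] minutes from midnight
Interval B: [709, 812] minutes from midnight
Overlap start = max(681, 709) = 709
Overlap end = min(794, 812) = 794
Overlap = 794 - 709 = 85 minutes

85


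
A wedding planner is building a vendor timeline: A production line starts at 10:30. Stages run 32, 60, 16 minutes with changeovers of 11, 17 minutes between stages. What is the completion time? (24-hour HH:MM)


Start: 10:30 = 630 min from midnight
  after task 1 (32 min): 11:02
  after break (11 min): 11:13
  after task 2 (60 min): 12:13
  after break (17 min): 12:30
  after task 3 (16 min): 12:46
Total elapsed: 136 minutes
End time: 12:46

12:46


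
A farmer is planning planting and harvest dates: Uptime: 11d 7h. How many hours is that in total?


Days: 11
Extra hours: 7
Hours per day: 24
Days to hours: 11 x 24 = 264
Total: 264 + 7 = 271

271


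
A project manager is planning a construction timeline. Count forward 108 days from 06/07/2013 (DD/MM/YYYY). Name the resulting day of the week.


Start: 2013-07-06 (Saturday)
Step 1 - find target date: add 108 days
  2013-07-06 + 108 days = 2013-10-22
Step 2 - day of week:
  108 mod 7 = 3
  Saturday + 3 days -> Tuesday
Result: Tuesday (2013-10-22)

Tuesday


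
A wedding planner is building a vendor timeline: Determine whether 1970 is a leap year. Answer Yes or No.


Year: 1970
Divisible by 4? 1970 / 4 = 492.5 -> No
Not divisible by 4, so NOT a leap year

No


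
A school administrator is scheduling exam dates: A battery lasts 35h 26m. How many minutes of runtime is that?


Hours: 35
Extra minutes: 26
Minutes per hour: 60
Hours to minutes: 35 x 60 = 2100
Total: 2100 + 26 = 2126

2126


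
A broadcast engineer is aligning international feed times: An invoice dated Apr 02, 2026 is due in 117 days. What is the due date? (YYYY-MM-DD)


Start: 2026-04-02
Adding 117 days
Days remaining in April: 28
After April: 89 days still to add
May 2026: 31 days, 58 remaining
June 2026: 30 days, 28 remaining
July 2026 has 31 days, need 28
Result: 2026-07-28

2026-07-28


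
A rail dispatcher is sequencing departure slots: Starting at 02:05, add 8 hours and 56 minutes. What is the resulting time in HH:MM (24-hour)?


Start time: 02:05
Adding: 8 hours 56 minutes
Minutes: 5 + 56 = 61
Minute overflow: 61 >= 60, so carry 1 hour, minutes = 1
Hours: 2 + 8 + 1 = 11
Result: 11:01

11:01


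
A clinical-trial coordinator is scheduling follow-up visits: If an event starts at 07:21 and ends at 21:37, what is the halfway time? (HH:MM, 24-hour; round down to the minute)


Start time: 07:21 = 441 minutes from midnight
End time: 21:37 = 1297 minutes from midnight
Sum: 441 + 1297 = 1738
Midpoint: 1738 / 2 = 869 minutes
Convert: 869 / 60 = 14 hours, 29 minutes
Result: 14:29

14:29


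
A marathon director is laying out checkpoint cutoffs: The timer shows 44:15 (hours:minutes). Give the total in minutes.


Hours: 44
Minutes: 15
Convert hours to minutes: 44 x 60 = 2640
Add remaining minutes: 2640 + 15 = 2655

2655


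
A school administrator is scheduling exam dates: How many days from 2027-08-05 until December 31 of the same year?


Start: August 05, 2027
End: December 31, 2027
Days left in August: 26
September: 30
October: 31
November: 30
December: 31
Sum of remaining months: 122
Total: 26 + 122 = 148

148


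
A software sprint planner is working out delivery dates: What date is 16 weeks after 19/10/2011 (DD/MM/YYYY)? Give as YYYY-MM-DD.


Start: 2011-10-19
Weeks to add: 16
Convert to days: 16 x 7 = 112 days
Add 112 days to 2011-10-19
Result: 2012-02-08

2012-02-08


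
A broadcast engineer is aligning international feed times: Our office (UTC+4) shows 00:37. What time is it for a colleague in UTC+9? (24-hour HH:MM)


Local time: 00:37 at UTC+4 (offset 4h)
Target zone: UTC+9 (offset 9h)
Difference: 9 - (4) = 5 hours
Calculation: 0 + (5) = 5
Result: 05:37

05:37


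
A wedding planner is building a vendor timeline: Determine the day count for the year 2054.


Year: 2054
Check leap year rules:
Divisible by 4? No
2054 is not a leap year
Days: 365

365


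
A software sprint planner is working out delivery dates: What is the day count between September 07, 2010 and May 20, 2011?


Start date: 2010-09-07
End date: 2011-05-20
Sep 2010: +24 days
Oct 2010: +31 days
Nov 2010: +30 days
... (6 more months)
Total: 255 days

255


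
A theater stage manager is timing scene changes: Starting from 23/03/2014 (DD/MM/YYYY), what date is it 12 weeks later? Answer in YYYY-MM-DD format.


Start: 2014-03-23
Weeks to add: 12
Convert to days: 12 x 7 = 84 days
Add 84 days to 2014-03-23
Result: 2014-06-15

2014-06-15


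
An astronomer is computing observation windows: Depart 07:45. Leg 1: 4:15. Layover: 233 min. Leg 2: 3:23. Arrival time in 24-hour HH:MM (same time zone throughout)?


Depart: 07:45
Leg 1: +255 min -> 12:00
Layover: +233 min -> 15:53
Leg 2: +203 min -> 19:16
Total travel: 691 minutes = 11h 31m
Arrival: 19:16

19:16


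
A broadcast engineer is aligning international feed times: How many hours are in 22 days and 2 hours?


Days: 22
Extra hours: 2
Hours per day: 24
Days to hours: 22 x 24 = 528
Total: 528 + 2 = 530

530


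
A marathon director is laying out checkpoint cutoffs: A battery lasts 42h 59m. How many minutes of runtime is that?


Hours: 42
Extra minutes: 59
Minutes per hour: 60
Hours to minutes: 42 x 60 = 2520
Total: 2520 + 59 = 2579

2579


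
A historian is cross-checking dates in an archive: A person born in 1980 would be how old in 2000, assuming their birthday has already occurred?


Birth year: 1980
Current year: 2000
Age = current year - birth year
Age = 2000 - 1980 = 20

20


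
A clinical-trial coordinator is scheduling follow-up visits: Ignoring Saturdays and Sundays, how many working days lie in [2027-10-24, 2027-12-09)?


Start: 2027-10-24 (Sunday)
End (exclusive): 2027-12-09 (Thursday)
Total calendar days: 46
Full weeks: 46 // 7 = 6 -> 30 weekdays
Remaining 4 days starting on Sunday:
  Sun(-), Mon(w), Tue(w), Wed(w) -> 3 weekdays
Total business days: 30 + 3 = 33

33


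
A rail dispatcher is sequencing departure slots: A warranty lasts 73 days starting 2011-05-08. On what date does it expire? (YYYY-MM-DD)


Start: 2011-05-08
Adding 73 days
Days remaining in May: 23
After May: 50 days still to add
June 2011: 30 days, 20 remaining
July 2011 has 31 days, need 20
Result: 2011-07-20

2011-07-20


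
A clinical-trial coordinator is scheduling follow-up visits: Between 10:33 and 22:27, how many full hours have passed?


Start: 10:33
End: 22:27
Hour difference: 22 - 10 = 12 hours
Minute difference: 27 - 33 = -6 minutes
Total minutes: 714
Complete hours: 714 / 60 = 11 (remainder 54)

11


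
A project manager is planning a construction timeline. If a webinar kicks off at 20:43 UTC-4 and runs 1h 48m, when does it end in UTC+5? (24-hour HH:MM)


Start: 20:43 in UTC-4
Step 1 - add duration:
  minutes: 43 + 48 = 91 (carry 1h)
  hours: 20 + 1 + 1 = 22
  end in UTC-4: 22:31
Step 2 - convert UTC-4 -> UTC+5:
  offset difference: 5 - (-4) = 9 hours
  22 + (9) = 31 -> mod 24 = 7
Result: 07:31 in UTC+5

07:31


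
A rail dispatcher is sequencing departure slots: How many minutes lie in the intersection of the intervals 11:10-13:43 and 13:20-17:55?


Interval A: [670, 823] minutes from midnight
Interval B: [800, 1075] minutes from midnight
Overlap start = max(670, 800) = 800
Overlap end = min(823, 1075) = 823
Overlap = 823 - 800 = 23 minutes

23


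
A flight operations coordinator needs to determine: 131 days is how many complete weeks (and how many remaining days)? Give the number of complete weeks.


Total days: 131
Days per week: 7
Division: 131 / 7 = 18 remainder 5
Complete weeks: 18
Remaining days: 5

18


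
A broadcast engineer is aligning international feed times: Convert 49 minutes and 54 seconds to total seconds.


Minutes: 49
Extra seconds: 54
Seconds per minute: 60
Minutes to seconds: 49 x 60 = 2940
Total: 2940 + 54 = 2994

2994


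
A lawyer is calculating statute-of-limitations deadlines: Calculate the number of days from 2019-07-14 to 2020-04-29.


Start date: 2019-07-14
End date: 2020-04-29
Jul 2019: +18 days
Aug 2019: +31 days
Sep 2019: +30 days
... (7 more months)
Total: 290 days

290


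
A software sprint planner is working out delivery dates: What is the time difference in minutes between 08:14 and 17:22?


Start time: 08:14 = 494 minutes from midnight
End time: 17:22 = 1042 minutes from midnight
Difference: 1042 - 494 = 548 minutes
That is 9 hours and 8 minutes

548


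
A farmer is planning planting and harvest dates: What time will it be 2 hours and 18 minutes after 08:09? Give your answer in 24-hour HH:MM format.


Start time: 08:09
Adding: 2 hours 18 minutes
Minutes: 9 + 18 = 27
Hours: 8 + 2 + 0 = 10
Result: 10:27

10:27


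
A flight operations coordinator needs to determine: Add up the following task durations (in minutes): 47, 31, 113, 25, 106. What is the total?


Durations: 47, 31, 113, 25, 106
Running sum: 47
+ 31 = 78
+ 113 = 191
+ 25 = 216
+ 106 = 322
Total duration: 322 minutes
That is 5 hours and 22 minutes

322


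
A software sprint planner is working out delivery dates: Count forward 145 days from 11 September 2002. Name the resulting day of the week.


Start: 2002-09-11 (Wednesday)
Step 1 - find target date: add 145 days
  2002-09-11 + 145 days = 2003-02-03
Step 2 - day of week:
  145 mod 7 = 5
  Wednesday + 5 days -> Monday
Result: Monday (2003-02-03)

Monday


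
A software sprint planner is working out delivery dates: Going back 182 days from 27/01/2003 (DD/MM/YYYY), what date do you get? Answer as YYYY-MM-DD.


Start: 2003-01-27
Subtracting 182 days
Days already passed in January: 27
After going back through January: 155 more days to subtract
December 2002: 31 days, 124 remaining
November 2002: 30 days, 94 remaining
October 2002: 31 days, 63 remaining
September 2002: 30 days, 33 remaining
Result: 2002-07-29

2002-07-29


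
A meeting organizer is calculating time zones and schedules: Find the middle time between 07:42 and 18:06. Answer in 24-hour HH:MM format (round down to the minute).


Start time: 07:42 = 462 minutes from midnight
End time: 18:06 = 1086 minutes from midnight
Sum: 462 + 1086 = 1548
Midpoint: 1548 / 2 = 774 minutes
Convert: 774 / 60 = 12 hours, 54 minutes
Result: 12:54

12:54


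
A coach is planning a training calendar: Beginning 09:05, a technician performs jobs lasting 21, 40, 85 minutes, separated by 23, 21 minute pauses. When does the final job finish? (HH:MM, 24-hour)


Start: 09:05 = 545 min from midnight
  after task 1 (21 min): 09:26
  after break (23 min): 09:49
  after task 2 (40 min): 10:29
  after break (21 min): 10:50
  after task 3 (85 min): 12:15
Total elapsed: 190 minutes
End time: 12:15

12:15


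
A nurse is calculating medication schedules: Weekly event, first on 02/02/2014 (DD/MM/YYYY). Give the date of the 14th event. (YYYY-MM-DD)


First occurrence: 2014-02-02 (occurrence 1)
Each occurrence is 7 days after the previous.
Occurrence 14 is 13 weeks after the first.
13 weeks = 91 days
2014-02-02 + 91 days = 2014-05-04

2014-05-04


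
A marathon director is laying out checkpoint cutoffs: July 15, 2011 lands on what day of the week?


Date: 2011-07-15
January 1, 2011 is a Saturday
Day of year: 196
Offset from Jan 1: 195 days
195 mod 7 = 6
Result: Friday

Friday


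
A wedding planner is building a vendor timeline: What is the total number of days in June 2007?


Month: June
Year: 2007
June is a 30-day month
Total: 30 days

30


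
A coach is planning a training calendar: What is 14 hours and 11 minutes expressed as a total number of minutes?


Hours: 14
Minutes: 11
Convert hours to minutes: 14 x 60 = 840
Add remaining minutes: 840 + 11 = 851

851


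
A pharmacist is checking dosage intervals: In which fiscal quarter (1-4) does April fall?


Month: April (month 4)
Q1: January-March (months 1-3)
Q2: April-June (months 4-6)
Q3: July-September (months 7-9)
Q4: October-December (months 10-12)
Month 4 falls in Q2

2


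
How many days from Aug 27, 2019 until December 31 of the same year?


Start: August 27, 2019
End: December 31, 2019
Days left in August: 4
September: 30
October: 31
November: 30
December: 31
Sum of remaining months: 122
Total: 4 + 122 = 126

126


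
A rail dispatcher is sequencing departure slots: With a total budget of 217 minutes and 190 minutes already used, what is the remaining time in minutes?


Total budget: 217 minutes
Time used: 190 minutes
Remaining: 217 - 190 = 27 minutes
Percent used: 87.6%
Percent remaining: 12.4%

27


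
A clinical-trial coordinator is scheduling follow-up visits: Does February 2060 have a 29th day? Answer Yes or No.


Year: 2060
Divisible by 4? 2060 / 4 = 515.0 -> Yes
Divisible by 100? 2060 / 100 = 20.6 -> No
Divisible by 4 but not 100, so it IS a leap year

Yes


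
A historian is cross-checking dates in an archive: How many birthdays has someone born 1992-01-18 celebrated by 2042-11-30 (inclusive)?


Birth: 1992-01-18
Reference: 2042-11-30
Year difference: 2042 - 1992 = 50
Has birthday (01-18) occurred by 11-30? Yes
Age in full years: 50

50


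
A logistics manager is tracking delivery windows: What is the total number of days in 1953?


Year: 1953
Check leap year rules:
Divisible by 4? No
1953 is not a leap year
Days: 365

365


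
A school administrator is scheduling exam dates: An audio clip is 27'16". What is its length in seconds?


Minutes: 27
Seconds: 16
Convert minutes to seconds: 27 x 60 = 1620
Add remaining seconds: 1620 + 16 = 1636

1636


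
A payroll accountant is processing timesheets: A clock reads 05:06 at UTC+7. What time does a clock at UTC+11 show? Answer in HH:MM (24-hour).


Local time: 05:06 at UTC+7 (offset 7h)
Target zone: UTC+11 (offset 11h)
Difference: 11 - (7) = 4 hours
Calculation: 5 + (4) = 9
Result: 09:06

09:06


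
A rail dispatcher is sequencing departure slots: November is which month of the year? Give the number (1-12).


Calendar month order:
10. October
11. November <--
12. December
November is month number 11

11


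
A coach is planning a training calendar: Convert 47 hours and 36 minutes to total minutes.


Hours: 47
Extra minutes: 36
Minutes per hour: 60
Hours to minutes: 47 x 60 = 2820
Total: 2820 + 36 = 2856

2856


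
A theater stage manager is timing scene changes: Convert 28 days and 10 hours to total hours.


Days: 28
Extra hours: 10
Hours per day: 24
Days to hours: 28 x 24 = 672
Total: 672 + 10 = 682

682


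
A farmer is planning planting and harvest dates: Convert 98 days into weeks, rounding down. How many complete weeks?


Total days: 98
Days per week: 7
Division: 98 / 7 = 14 remainder 0
Complete weeks: 14
Remaining days: 0

14


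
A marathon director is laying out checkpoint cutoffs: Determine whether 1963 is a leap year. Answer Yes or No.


Year: 1963
Divisible by 4? 1963 / 4 = 490.75 -> No
Not divisible by 4, so NOT a leap year

No


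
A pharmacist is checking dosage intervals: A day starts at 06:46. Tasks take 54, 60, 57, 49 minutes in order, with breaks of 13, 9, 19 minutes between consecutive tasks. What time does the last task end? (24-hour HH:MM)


Start: 06:46 = 406 min from midnight
  after task 1 (54 min): 07:40
  after break (13 min): 07:53
  after task 2 (60 min): 08:53
  after break (9 min): 09:02
  after task 3 (57 min): 09:59
  after break (19 min): 10:18
  after task 4 (49 min): 11:07
Total elapsed: 261 minutes
End time: 11:07

11:07


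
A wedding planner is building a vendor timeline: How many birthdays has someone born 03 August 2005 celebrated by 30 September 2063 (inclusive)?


Birth: 2005-08-03
Reference: 2063-09-30
Year difference: 2063 - 2005 = 58
Has birthday (08-03) occurred by 09-30? Yes
Age in full years: 58

58


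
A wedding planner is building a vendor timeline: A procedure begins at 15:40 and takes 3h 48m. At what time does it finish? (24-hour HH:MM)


Start time: 15:40
Adding: 3 hours 48 minutes
Minutes: 40 + 48 = 88
Minute overflow: 88 >= 60, so carry 1 hour, minutes = 28
Hours: 15 + 3 + 1 = 19
Result: 19:28

19:28


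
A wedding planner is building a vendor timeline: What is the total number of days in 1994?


Year: 1994
Check leap year rules:
Divisible by 4? No
1994 is not a leap year
Days: 365

365


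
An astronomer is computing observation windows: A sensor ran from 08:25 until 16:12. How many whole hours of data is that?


Start: 08:25
End: 16:12
Hour difference: 16 - 8 = 8 hours
Minute difference: 12 - 25 = -13 minutes
Total minutes: 467
Complete hours: 467 / 60 = 7 (remainder 47)

7


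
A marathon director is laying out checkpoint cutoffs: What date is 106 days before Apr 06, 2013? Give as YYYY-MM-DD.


Start: 2013-04-06
Subtracting 106 days
Days already passed in April: 6
After going back through April: 100 more days to subtract
March 2013: 31 days, 69 remaining
February 2013: 28 days, 41 remaining
January 2013: 31 days, 10 remaining
December 2012 has 31 days, need 10
Result: 2012-12-21

2012-12-21


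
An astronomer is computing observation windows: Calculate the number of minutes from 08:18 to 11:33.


Start time: 08:18 = 498 minutes from midnight
End time: 11:33 = 693 minutes from midnight
Difference: 693 - 498 = 195 minutes
That is 3 hours and 15 minutes

195


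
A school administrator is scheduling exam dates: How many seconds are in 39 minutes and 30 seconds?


Minutes: 39
Seconds: 30
Convert minutes to seconds: 39 x 60 = 2340
Add remaining seconds: 2340 + 30 = 2370

2370


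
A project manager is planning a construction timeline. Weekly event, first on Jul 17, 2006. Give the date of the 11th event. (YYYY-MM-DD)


First occurrence: 2006-07-17 (occurrence 1)
Each occurrence is 7 days after the previous.
Occurrence 11 is 10 weeks after the first.
10 weeks = 70 days
2006-07-17 + 70 days = 2006-09-25

2006-09-25


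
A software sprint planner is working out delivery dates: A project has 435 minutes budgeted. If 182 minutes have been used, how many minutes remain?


Total budget: 435 minutes
Time used: 182 minutes
Remaining: 435 - 182 = 253 minutes
Percent used: 41.8%
Percent remaining: 58.2%

253


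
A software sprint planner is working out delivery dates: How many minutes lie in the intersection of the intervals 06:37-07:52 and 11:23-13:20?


Interval A: [397, 472] minutes from midnight
Interval B: [683, 800] minutes from midnight
Overlap start = max(397, 683) = 683
Overlap end = min(472, 800) = 472
End <= start, so the intervals do not overlap: 0 minutes

0


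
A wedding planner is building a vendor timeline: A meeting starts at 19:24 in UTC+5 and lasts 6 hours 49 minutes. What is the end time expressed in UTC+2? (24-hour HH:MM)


Start: 19:24 in UTC+5
Step 1 - add duration:
  minutes: 24 + 49 = 73 (carry 1h)
  hours: 19 + 6 + 1 = 26
  end in UTC+5: 02:13
Step 2 - convert UTC+5 -> UTC+2:
  offset difference: 2 - (5) = -3 hours
  2 + (-3) = -1 -> mod 24 = 23
Result: 23:13 in UTC+2

23:13


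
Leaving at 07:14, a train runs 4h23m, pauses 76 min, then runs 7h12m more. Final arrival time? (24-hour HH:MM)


Depart: 07:14
Leg 1: +263 min -> 11:37
Layover: +76 min -> 12:53
Leg 2: +432 min -> 20:05
Total travel: 771 minutes = 12h 51m
Arrival: 20:05

20:05


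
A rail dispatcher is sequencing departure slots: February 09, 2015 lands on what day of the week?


Date: 2015-02-09
January 1, 2015 is a Thursday
Day of year: 40
Offset from Jan 1: 39 days
39 mod 7 = 4
Result: Monday

Monday


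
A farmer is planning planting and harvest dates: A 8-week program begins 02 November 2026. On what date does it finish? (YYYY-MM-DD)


Start: 2026-11-02
Weeks to add: 8
Convert to days: 8 x 7 = 56 days
Add 56 days to 2026-11-02
Result: 2026-12-28

2026-12-28


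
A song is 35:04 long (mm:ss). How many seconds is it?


Minutes: 35
Extra seconds: 4
Seconds per minute: 60
Minutes to seconds: 35 x 60 = 2100
Total: 2100 + 4 = 2104

2104


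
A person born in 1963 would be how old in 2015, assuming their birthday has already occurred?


Birth year: 1963
Current year: 2015
Age = current year - birth year
Age = 2015 - 1963 = 52

52


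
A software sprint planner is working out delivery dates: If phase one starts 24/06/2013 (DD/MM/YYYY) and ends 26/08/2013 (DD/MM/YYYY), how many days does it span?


Start date: 2013-06-24
End date: 2013-08-26
Jun 2013: +7 days
Jul 2013: +31 days
Aug 2013: +25 days
Total: 63 days

63


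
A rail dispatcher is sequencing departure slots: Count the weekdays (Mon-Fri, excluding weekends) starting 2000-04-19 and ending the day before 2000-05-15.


Start: 2000-04-19 (Wednesday)
End (exclusive): 2000-05-15 (Monday)
Total calendar days: 26
Full weeks: 26 // 7 = 3 -> 15 weekdays
Remaining 5 days starting on Wednesday:
  Wed(w), Thu(w), Fri(w), Sat(-), Sun(-) -> 3 weekdays
Total business days: 15 + 3 = 18

18


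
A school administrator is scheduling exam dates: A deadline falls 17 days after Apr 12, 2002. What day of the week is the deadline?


Start: 2002-04-12 (Friday)
Step 1 - find target date: add 17 days
  2002-04-12 + 17 days = 2002-04-29
Step 2 - day of week:
  17 mod 7 = 3
  Friday + 3 days -> Monday
Result: Monday (2002-04-29)

Monday


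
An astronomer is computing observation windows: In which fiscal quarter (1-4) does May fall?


Month: May (month 5)
Q1: January-March (months 1-3)
Q2: April-June (months 4-6)
Q3: July-September (months 7-9)
Q4: October-December (months 10-12)
Month 5 falls in Q2

2


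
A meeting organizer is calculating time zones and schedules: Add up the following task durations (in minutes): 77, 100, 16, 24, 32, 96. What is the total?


Durations: 77, 100, 16, 24, 32, 96
Running sum: 77
+ 100 = 177
+ 16 = 193
+ 24 = 217
+ 32 = 249
+ 96 = 345
Total duration: 345 minutes
That is 5 hours and 45 minutes

345


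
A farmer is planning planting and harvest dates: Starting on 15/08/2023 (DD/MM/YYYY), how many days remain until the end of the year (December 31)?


Start: August 15, 2023
End: December 31, 2023
Days left in August: 16
September: 30
October: 31
November: 30
December: 31
Sum of remaining months: 122
Total: 16 + 122 = 138

138


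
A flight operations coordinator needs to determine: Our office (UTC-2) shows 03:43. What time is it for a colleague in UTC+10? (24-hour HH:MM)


Local time: 03:43 at UTC-2 (offset -2h)
Target zone: UTC+10 (offset 10h)
Difference: 10 - (-2) = 12 hours
Calculation: 3 + (12) = 15
Result: 15:43

15:43


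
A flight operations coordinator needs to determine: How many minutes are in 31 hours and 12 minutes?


Hours: 31
Minutes: 12
Convert hours to minutes: 31 x 60 = 1860
Add remaining minutes: 1860 + 12 = 1872

1872


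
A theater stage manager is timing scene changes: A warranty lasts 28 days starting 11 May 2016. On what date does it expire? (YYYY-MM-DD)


Start: 2016-05-11
Adding 28 days
Days remaining in May: 20
After May: 8 days still to add
June 2016 has 30 days, need 8
Result: 2016-06-08

2016-06-08


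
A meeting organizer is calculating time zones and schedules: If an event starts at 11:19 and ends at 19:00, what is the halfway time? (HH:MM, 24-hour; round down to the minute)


Start time: 11:19 = 679 minutes from midnight
End time: 19:00 = 1140 minutes from midnight
Sum: 679 + 1140 = 1819
Midpoint: 1819 / 2 = 909 minutes
Convert: 909 / 60 = 15 hours, 9 minutes
Result: 15:09

15:09


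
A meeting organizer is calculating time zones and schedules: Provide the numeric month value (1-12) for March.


Calendar month order:
2. February
3. March <--
4. April
March is month number 3

3


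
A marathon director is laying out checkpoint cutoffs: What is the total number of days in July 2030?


Month: July
Year: 2030
July is a 31-day month
Total: 31 days

31


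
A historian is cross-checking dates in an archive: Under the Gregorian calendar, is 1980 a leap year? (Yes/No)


Year: 1980
Divisible by 4? 1980 / 4 = 495.0 -> Yes
Divisible by 100? 1980 / 100 = 19.8 -> No
Divisible by 4 but not 100, so it IS a leap year

Yes


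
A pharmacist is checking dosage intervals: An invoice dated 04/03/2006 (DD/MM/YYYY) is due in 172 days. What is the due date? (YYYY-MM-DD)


Start: 2006-03-04
Adding 172 days
Days remaining in March: 27
After March: 145 days still to add
April 2006: 30 days, 115 remaining
May 2006: 31 days, 84 remaining
June 2006: 30 days, 54 remaining
July 2006: 31 days, 23 remaining
Result: 2006-08-23

2006-08-23


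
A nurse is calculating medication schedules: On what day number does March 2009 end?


Month: March
Year: 2009
March is a 31-day month
Total: 31 days

31


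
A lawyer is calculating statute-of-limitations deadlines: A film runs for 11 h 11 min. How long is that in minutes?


Hours: 11
Minutes: 11
Convert hours to minutes: 11 x 60 = 660
Add remaining minutes: 660 + 11 = 671

671


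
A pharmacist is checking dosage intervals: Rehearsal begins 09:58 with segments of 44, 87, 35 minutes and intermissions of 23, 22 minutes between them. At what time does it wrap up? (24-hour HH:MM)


Start: 09:58 = 598 min from midnight
  after task 1 (44 min): 10:42
  after break (23 min): 11:05
  after task 2 (87 min): 12:32
  after break (22 min): 12:54
  after task 3 (35 min): 13:29
Total elapsed: 211 minutes
End time: 13:29

13:29
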